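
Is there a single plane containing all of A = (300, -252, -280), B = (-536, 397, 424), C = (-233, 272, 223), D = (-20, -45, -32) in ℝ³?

No

A normal to the plane through A, B, C is n = AB × AC = (-42449, 45276, -92147).
The plane has equation n·P = 1656908. For D: n·D = 1760264.
1760264 ≠ 1656908, so D is off the plane.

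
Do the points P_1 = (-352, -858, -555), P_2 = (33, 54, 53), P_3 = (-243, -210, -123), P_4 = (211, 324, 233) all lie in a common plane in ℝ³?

Yes

With P_1 as base: P_1P_2 = (385, 912, 608), P_1P_3 = (109, 648, 432), P_1P_4 = (563, 1182, 788).
P_1P_3 × P_1P_4 = (0, 157324, -235986).
P_1P_2 · (P_1P_3 × P_1P_4) = 0.
The scalar triple product vanishes, so the four points are coplanar.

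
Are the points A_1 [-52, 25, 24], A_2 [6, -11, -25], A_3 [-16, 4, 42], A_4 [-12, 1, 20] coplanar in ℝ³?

Yes

The four points are coplanar iff the 3×3 determinant with rows A_1A_2, A_1A_3, A_1A_4 is zero.
Rows: (58, -36, -49), (36, -21, 18), (40, -24, -4).
Expanding along the first row: (58)(516) − (-36)(-864) + (-49)(-24) = 0.
Zero determinant ⇒ coplanar.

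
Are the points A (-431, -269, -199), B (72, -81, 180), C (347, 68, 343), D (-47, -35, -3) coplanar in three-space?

No

With A as base: AB = (503, 188, 379), AC = (778, 337, 542), AD = (384, 234, 196).
AC × AD = (-60776, 55640, 52644).
AB · (AC × AD) = -157932.
Since -157932 ≠ 0, the four points are not coplanar.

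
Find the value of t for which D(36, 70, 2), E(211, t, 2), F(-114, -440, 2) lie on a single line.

Collinearity requires DE × DF = 0; each component is linear in t.
The z-component gives (150)t + (-99750) = 0, so t = 665.
The remaining components then also vanish.

665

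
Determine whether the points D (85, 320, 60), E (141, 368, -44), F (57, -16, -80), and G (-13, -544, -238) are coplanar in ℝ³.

Yes

The four points are coplanar iff the 3×3 determinant with rows DE, DF, DG is zero.
Rows: (56, 48, -104), (-28, -336, -140), (-98, -864, -298).
Expanding along the first row: (56)(-20832) − (48)(-5376) + (-104)(-8736) = 0.
Zero determinant ⇒ coplanar.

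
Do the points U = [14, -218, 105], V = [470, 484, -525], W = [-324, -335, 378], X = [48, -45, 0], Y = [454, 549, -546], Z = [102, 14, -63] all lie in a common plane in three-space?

The plane through U, V, W has normal n = UV × UW = (117936, 88452, 183924) and equation n·P = 1680588.
Checking the remaining points: n·X = 1680588, n·Y = 1680588, n·Z = 1680588.
All equal 1680588, so all 6 points lie in one plane.

Yes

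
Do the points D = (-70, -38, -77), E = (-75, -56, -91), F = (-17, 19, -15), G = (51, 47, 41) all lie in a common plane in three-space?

A normal to the plane through D, E, F is n = DE × DF = (-318, -432, 669).
The plane has equation n·P = -12837. For G: n·G = -9093.
-9093 ≠ -12837, so G is off the plane.

No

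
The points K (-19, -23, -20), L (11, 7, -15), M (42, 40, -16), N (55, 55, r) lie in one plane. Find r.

-20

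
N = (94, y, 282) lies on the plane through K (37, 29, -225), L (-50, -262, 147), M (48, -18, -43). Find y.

Coplanarity requires KL · (KM × KN) = 0.
KL = (-87, -291, 372), KM = (11, -47, 182); the triple product is linear in y with coefficient 19926 and constant term 1095930.
Setting it to zero: y = -55.

-55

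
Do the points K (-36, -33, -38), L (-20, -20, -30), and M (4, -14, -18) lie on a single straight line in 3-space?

KL = (16, 13, 8), KM = (40, 19, 20).
Comparing components 2 and 3: (13)(20) − (8)(19) = 108 ≠ 0, so KL and KM are not parallel and the points are not collinear.

No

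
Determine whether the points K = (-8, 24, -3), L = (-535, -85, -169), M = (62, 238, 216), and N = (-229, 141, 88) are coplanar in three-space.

A normal to the plane through K, L, M is n = KL × KM = (11653, 103793, -105148).
The plane has equation n·P = 2713252. For N: n·N = 2713252.
Equal, so N lies in the plane and all four are coplanar.

Yes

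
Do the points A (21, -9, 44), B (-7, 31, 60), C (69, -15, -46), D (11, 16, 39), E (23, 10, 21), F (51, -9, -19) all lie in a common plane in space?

The plane through A, B, C has normal n = AB × AC = (-3504, -1752, -1752) and equation n·P = -134904.
Checking the remaining points: n·D = -134904, n·E = -134904, n·F = -129648.
Since n·F = -129648 ≠ -134904, F is off the plane and the points are not all coplanar.

No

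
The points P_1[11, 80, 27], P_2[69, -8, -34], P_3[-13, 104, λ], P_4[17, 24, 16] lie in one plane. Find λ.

51

Coplanarity ⇔ det[P_1P_2; P_1P_3; P_1P_4] = 0.
Expanding, this is linear in λ: (2720)λ + (-138720) = 0.
So λ = 51.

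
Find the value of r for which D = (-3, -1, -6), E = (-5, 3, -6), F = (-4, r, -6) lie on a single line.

1

Collinearity requires DE × DF = 0; each component is linear in r.
The z-component gives (-2)r + (2) = 0, so r = 1.
The remaining components then also vanish.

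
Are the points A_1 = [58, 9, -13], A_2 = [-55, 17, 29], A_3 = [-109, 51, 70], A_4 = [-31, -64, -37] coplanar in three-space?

No

With A_1 as base: A_1A_2 = (-113, 8, 42), A_1A_3 = (-167, 42, 83), A_1A_4 = (-89, -73, -24).
A_1A_3 × A_1A_4 = (5051, -11395, 15929).
A_1A_2 · (A_1A_3 × A_1A_4) = 7095.
Since 7095 ≠ 0, the four points are not coplanar.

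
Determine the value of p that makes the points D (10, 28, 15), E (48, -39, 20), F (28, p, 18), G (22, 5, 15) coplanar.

Normal to plane DEG: n = (115, 60, -70); plane equation n·P = 1780.
Requiring n·F = 1780: (60)p + (1960) = 1780.
So p = -3.

-3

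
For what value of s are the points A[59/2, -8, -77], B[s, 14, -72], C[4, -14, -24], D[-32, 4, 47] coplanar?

Normal to plane ACD: n = (-1380, -195/2, -675); plane equation n·P = 12045.
Requiring n·B = 12045: (-1380)s + (47235) = 12045.
So s = 51/2.

51/2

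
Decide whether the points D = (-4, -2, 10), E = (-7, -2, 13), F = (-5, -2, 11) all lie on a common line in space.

DE = (-3, 0, 3), DF = (-1, 0, 1).
DE × DF = (0, 0, 0).
The cross product vanishes, so the three points are collinear.

Yes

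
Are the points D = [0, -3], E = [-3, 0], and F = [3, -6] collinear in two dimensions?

DE = (-3, 3), DF = (3, -3).
Twice the signed area of △DEF is (-3)(-3) − (3)(3) = 0.
The triangle is degenerate (zero area), so the points are collinear.

Yes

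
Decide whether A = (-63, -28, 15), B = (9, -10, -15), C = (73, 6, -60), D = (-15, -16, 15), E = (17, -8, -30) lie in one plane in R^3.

The plane through A, B, C has normal n = AB × AC = (-330, 1320, 0) and equation n·P = -16170.
Checking the remaining points: n·D = -16170, n·E = -16170.
All equal -16170, so all 5 points lie in one plane.

Yes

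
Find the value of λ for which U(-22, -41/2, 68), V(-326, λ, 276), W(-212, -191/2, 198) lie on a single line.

-281/2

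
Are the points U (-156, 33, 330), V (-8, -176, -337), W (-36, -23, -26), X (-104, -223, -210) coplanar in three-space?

No

With U as base: UV = (148, -209, -667), UW = (120, -56, -356), UX = (52, -256, -540).
UW × UX = (-60896, 46288, -27808).
UV · (UW × UX) = -138864.
Since -138864 ≠ 0, the four points are not coplanar.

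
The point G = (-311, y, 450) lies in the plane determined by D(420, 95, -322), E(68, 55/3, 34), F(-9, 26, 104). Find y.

A normal to the plane is n = DE × DF = (-8096, -2772, -8602).
G lies in the plane iff n · DG = 0.
This gives (-2772)y + (-459228) = 0, so y = -497/3.

-497/3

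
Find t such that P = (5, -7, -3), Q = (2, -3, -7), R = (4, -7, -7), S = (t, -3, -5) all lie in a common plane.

The points are coplanar iff PQ · (PR × PS) = 0.
Expanding, this is linear in t: (-16)t + (40) = 0.
So t = 5/2.

5/2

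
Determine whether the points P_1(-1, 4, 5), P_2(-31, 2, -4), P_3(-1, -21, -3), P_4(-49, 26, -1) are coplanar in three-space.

No

With P_1 as base: P_1P_2 = (-30, -2, -9), P_1P_3 = (0, -25, -8), P_1P_4 = (-48, 22, -6).
P_1P_3 × P_1P_4 = (326, 384, -1200).
P_1P_2 · (P_1P_3 × P_1P_4) = 252.
Since 252 ≠ 0, the four points are not coplanar.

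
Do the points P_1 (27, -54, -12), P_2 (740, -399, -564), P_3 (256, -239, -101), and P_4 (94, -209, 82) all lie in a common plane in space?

A normal to the plane through P_1, P_2, P_3 is n = P_1P_2 × P_1P_3 = (-71415, -62951, -52900).
The plane has equation n·P = 2105949. For P_4: n·P_4 = 2105949.
Equal, so P_4 lies in the plane and all four are coplanar.

Yes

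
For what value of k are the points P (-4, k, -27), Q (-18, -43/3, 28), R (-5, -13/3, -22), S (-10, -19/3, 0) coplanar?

-13/3

Coplanarity ⇔ det[PQ; PR; PS] = 0.
Expanding, this is linear in k: (36)k + (156) = 0.
So k = -13/3.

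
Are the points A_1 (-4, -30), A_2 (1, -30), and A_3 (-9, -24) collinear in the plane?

A_1A_2 = (5, 0), A_1A_3 = (-5, 6).
det[A_1A_2; A_1A_3] = (5)(6) − (0)(-5) = 30.
The determinant is nonzero, so they are not collinear.

No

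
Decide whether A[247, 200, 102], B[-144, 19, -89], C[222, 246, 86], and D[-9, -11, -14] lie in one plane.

A normal to the plane through A, B, C is n = AB × AC = (11682, -1481, -22511).
The plane has equation n·P = 293132. For D: n·D = 226307.
226307 ≠ 293132, so D is off the plane.

No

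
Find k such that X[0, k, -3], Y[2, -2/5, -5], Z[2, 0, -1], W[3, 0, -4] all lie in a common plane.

-4/5

Coplanarity ⇔ det[XY; XZ; XW] = 0.
Expanding, this is linear in k: (-4)k + (-16/5) = 0.
So k = -4/5.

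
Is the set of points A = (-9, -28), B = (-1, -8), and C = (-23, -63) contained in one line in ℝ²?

AB = (8, 20), AC = (-14, -35).
det[AB; AC] = (8)(-35) − (20)(-14) = 0.
The determinant is zero, so the points are collinear.

Yes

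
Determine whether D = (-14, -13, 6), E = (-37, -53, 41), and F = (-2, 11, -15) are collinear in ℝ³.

No

DE = (-23, -40, 35), DF = (12, 24, -21).
Comparing components 3 and 1: (35)(12) − (-23)(-21) = -63 ≠ 0, so DE and DF are not parallel and the points are not collinear.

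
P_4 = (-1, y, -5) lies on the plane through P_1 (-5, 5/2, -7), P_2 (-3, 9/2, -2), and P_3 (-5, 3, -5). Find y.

9/2

Coplanarity requires P_1P_2 · (P_1P_3 × P_1P_4) = 0.
P_1P_2 = (2, 2, 5), P_1P_3 = (0, 1/2, 2); the triple product is linear in y with coefficient -4 and constant term 18.
Setting it to zero: y = 9/2.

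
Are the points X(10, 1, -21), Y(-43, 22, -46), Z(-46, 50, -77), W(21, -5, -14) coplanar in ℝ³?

A normal to the plane through X, Y, Z is n = XY × XZ = (49, -1568, -1421).
The plane has equation n·P = 28763. For W: n·W = 28763.
Equal, so W lies in the plane and all four are coplanar.

Yes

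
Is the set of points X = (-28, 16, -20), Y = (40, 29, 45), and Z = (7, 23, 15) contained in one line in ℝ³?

XY = (68, 13, 65), XZ = (35, 7, 35).
XY × XZ = (0, -105, 21).
The cross product is nonzero, so the points do not lie on one line.

No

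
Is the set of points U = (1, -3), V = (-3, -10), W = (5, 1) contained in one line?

No

UV = (-4, -7), UW = (4, 4).
Twice the signed area of △UVW is (-4)(4) − (-7)(4) = 12.
The area is nonzero, so the three points are not collinear.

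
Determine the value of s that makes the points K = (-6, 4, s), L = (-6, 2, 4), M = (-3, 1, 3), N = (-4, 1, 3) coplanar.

6

The points are coplanar iff KL · (KM × KN) = 0.
Expanding, this is linear in s: (1)s + (-6) = 0.
So s = 6.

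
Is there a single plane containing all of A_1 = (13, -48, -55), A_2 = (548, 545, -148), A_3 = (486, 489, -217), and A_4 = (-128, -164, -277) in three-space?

With A_1 as base: A_1A_2 = (535, 593, -93), A_1A_3 = (473, 537, -162), A_1A_4 = (-141, -116, -222).
A_1A_3 × A_1A_4 = (-138006, 127848, 20849).
A_1A_2 · (A_1A_3 × A_1A_4) = 41697.
Since 41697 ≠ 0, the four points are not coplanar.

No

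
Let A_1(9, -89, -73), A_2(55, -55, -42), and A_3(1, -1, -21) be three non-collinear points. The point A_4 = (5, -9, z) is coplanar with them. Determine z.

-25

The plane through A_1, A_2, A_3 has equation −960x − 2640y + 4320z = -89040.
Substituting A_4: (4320)z + (18960) = -89040, so z = -25.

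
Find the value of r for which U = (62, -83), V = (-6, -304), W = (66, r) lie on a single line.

-70

The three points are collinear iff det[UV; UW] = 0.
This determinant is linear in r: (-68)r + (-4760) = 0, so r = -70.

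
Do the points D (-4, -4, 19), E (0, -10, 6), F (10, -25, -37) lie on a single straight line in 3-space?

No

DE = (4, -6, -13), DF = (14, -21, -56).
DE × DF = (63, 42, 0).
The cross product is nonzero, so the points do not lie on one line.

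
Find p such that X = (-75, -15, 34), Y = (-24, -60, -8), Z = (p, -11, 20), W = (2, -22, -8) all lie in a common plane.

-45

Normal to plane XYW: n = (1596, -1092, 3108); plane equation n·P = 2352.
Requiring n·Z = 2352: (1596)p + (74172) = 2352.
So p = -45.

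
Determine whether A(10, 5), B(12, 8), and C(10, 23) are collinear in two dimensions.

AB = (2, 3), AC = (0, 18).
If collinear, AC would be a scalar multiple of AB. But (2)·(18) ≠ (3)·(0) (difference 36), so they are not parallel; the points are not collinear.

No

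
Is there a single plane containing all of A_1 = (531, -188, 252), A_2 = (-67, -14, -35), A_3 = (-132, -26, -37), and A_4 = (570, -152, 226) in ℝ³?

Yes

A normal to the plane through A_1, A_2, A_3 is n = A_1A_2 × A_1A_3 = (-3792, 17459, 18486).
The plane has equation n·P = -637372. For A_4: n·A_4 = -637372.
Equal, so A_4 lies in the plane and all four are coplanar.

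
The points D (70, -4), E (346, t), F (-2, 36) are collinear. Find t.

-472/3

The three points are collinear iff det[DE; DF] = 0.
This determinant is linear in t: (72)t + (11328) = 0, so t = -472/3.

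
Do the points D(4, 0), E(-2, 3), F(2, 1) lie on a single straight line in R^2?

DE = (-6, 3), DF = (-2, 1).
Checking proportionality: DF = 1/3·DE, so the vectors are parallel and the points are collinear.

Yes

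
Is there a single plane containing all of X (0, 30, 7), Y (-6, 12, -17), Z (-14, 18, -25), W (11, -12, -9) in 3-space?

The four points are coplanar iff the 3×3 determinant with rows XY, XZ, XW is zero.
Rows: (-6, -18, -24), (-14, -12, -32), (11, -42, -16).
Expanding along the first row: (-6)(-1152) − (-18)(576) + (-24)(720) = 0.
Zero determinant ⇒ coplanar.

Yes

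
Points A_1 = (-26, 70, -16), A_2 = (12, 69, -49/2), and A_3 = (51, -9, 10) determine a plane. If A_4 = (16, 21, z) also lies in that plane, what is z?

3/2

Coplanarity requires A_1A_2 · (A_1A_3 × A_1A_4) = 0.
A_1A_2 = (38, -1, -17/2), A_1A_3 = (77, -79, 26); the triple product is linear in z with coefficient -2925 and constant term 8775/2.
Setting it to zero: z = 3/2.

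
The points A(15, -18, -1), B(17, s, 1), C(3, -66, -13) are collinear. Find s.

-10

Collinearity requires AB × AC = 0; each component is linear in s.
The x-component gives (-12)s + (-120) = 0, so s = -10.
The remaining components then also vanish.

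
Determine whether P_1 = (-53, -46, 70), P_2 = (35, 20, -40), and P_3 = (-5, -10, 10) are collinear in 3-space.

Yes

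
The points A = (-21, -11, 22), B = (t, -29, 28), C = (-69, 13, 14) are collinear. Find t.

Direction AC = (-48, 24, -8). From the y-coordinate of B, the parameter along the line is τ = (-29 − (-11))/24 = -3/4.
Then t = (-21) + (-3/4)·(-48) = 15.

15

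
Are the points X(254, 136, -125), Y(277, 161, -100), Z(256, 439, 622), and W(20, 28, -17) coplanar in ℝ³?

Yes

A normal to the plane through X, Y, Z is n = XY × XZ = (11100, -17131, 6919).
The plane has equation n·P = -375291. For W: n·W = -375291.
Equal, so W lies in the plane and all four are coplanar.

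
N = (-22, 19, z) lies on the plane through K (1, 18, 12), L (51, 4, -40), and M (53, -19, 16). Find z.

The plane through K, L, M has equation −1980x − 2904y − 1122z = -67716.
Substituting N: (-1122)z + (-11616) = -67716, so z = 50.

50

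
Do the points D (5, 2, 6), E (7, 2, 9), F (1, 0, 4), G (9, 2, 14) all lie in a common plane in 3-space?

The four points are coplanar iff the 3×3 determinant with rows DE, DF, DG is zero.
Rows: (2, 0, 3), (-4, -2, -2), (4, 0, 8).
Expanding along the first row: (2)(-16) − (0)(-24) + (3)(8) = -8.
Nonzero ⇒ not coplanar.

No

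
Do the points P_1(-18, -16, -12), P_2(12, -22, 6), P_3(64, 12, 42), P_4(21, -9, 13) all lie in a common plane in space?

Yes

With P_1 as base: P_1P_2 = (30, -6, 18), P_1P_3 = (82, 28, 54), P_1P_4 = (39, 7, 25).
P_1P_3 × P_1P_4 = (322, 56, -518).
P_1P_2 · (P_1P_3 × P_1P_4) = 0.
The scalar triple product vanishes, so the four points are coplanar.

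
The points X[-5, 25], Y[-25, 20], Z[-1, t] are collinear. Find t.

The three points are collinear iff det[XY; XZ] = 0.
This determinant is linear in t: (-20)t + (520) = 0, so t = 26.

26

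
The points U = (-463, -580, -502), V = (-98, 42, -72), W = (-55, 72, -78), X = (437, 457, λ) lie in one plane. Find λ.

Normal to plane UVW: n = (-16632, 20680, -15796); plane equation n·P = 3635808.
Requiring n·X = 3635808: (-15796)λ + (2182576) = 3635808.
So λ = -92.

-92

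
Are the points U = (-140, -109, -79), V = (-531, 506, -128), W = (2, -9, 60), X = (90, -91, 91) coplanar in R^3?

The four points are coplanar iff the 3×3 determinant with rows UV, UW, UX is zero.
Rows: (-391, 615, -49), (142, 100, 139), (230, 18, 170).
Expanding along the first row: (-391)(14498) − (615)(-7830) + (-49)(-20444) = 148488.
Nonzero ⇒ not coplanar.

No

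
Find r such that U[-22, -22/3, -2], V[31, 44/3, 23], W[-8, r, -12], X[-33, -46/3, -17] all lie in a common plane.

Normal to plane UVX: n = (-130, 520, -182); plane equation n·P = -1768/3.
Requiring n·W = -1768/3: (520)r + (3224) = -1768/3.
So r = -22/3.

-22/3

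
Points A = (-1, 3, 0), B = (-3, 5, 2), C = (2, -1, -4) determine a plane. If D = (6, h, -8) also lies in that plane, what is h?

A normal to the plane is n = AB × AC = (0, -2, 2).
D lies in the plane iff n · AD = 0.
This gives (-2)h + (-10) = 0, so h = -5.

-5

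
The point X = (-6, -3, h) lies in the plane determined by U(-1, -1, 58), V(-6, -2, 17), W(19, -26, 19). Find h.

10

The plane through U, V, W has equation −986x − 1015y + 145z = 10411.
Substituting X: (145)h + (8961) = 10411, so h = 10.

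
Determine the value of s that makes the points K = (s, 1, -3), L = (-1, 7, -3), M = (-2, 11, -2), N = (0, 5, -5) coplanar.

0

The points are coplanar iff KL · (KM × KN) = 0.
Expanding, this is linear in s: (6)s + (0) = 0.
So s = 0.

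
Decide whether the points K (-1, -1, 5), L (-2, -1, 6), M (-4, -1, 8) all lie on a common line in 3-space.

Yes

KL = (-1, 0, 1), KM = (-3, 0, 3).
Each component of KM is 3 times the corresponding component of KL, so KM = 3·KL and the points are collinear.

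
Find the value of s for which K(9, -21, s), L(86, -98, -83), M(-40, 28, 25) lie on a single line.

-17

Collinearity requires KL × KM = 0; each component is linear in s.
The x-component gives (126)s + (2142) = 0, so s = -17.
The remaining components then also vanish.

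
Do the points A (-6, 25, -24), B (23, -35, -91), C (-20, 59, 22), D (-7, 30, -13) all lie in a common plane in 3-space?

The four points are coplanar iff the 3×3 determinant with rows AB, AC, AD is zero.
Rows: (29, -60, -67), (-14, 34, 46), (-1, 5, 11).
Expanding along the first row: (29)(144) − (-60)(-108) + (-67)(-36) = 108.
Nonzero ⇒ not coplanar.

No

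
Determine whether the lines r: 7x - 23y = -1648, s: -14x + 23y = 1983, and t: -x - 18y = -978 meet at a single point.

No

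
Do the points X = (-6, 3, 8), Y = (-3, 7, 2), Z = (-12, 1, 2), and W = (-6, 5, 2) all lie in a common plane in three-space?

Yes

The four points are coplanar iff the 3×3 determinant with rows XY, XZ, XW is zero.
Rows: (3, 4, -6), (-6, -2, -6), (0, 2, -6).
Expanding along the first row: (3)(24) − (4)(36) + (-6)(-12) = 0.
Zero determinant ⇒ coplanar.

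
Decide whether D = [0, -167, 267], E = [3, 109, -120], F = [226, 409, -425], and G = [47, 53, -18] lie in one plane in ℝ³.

Yes

A normal to the plane through D, E, F is n = DE × DF = (31920, -85386, -60648).
The plane has equation n·P = -1933554. For G: n·G = -1933554.
Equal, so G lies in the plane and all four are coplanar.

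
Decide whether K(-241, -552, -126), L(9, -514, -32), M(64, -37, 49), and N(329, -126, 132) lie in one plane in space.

Yes

The four points are coplanar iff the 3×3 determinant with rows KL, KM, KN is zero.
Rows: (250, 38, 94), (305, 515, 175), (570, 426, 258).
Expanding along the first row: (250)(58320) − (38)(-21060) + (94)(-163620) = 0.
Zero determinant ⇒ coplanar.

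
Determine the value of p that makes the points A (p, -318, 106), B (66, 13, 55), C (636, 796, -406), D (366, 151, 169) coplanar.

Coplanarity ⇔ det[AB; AC; AD] = 0.
Expanding, this is linear in p: (-152880)p + (-49227360) = 0.
So p = -322.

-322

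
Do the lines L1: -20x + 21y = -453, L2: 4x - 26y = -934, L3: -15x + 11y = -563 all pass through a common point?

Yes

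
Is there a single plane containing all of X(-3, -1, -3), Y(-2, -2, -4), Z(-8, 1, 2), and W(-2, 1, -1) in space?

No

The four points are coplanar iff the 3×3 determinant with rows XY, XZ, XW is zero.
Rows: (1, -1, -1), (-5, 2, 5), (1, 2, 2).
Expanding along the first row: (1)(-6) − (-1)(-15) + (-1)(-12) = -9.
Nonzero ⇒ not coplanar.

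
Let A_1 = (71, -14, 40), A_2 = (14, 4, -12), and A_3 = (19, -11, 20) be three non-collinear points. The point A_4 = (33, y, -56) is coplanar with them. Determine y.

A normal to the plane is n = A_1A_2 × A_1A_3 = (-204, 1564, 765).
A_4 lies in the plane iff n · A_1A_4 = 0.
This gives (1564)y + (-43792) = 0, so y = 28.

28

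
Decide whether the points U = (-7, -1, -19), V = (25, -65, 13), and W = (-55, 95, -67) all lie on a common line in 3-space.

Yes

UV = (32, -64, 32), UW = (-48, 96, -48).
UV × UW = (0, 0, 0).
The cross product vanishes, so the three points are collinear.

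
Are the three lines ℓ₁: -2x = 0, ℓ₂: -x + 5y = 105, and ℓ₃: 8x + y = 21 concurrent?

Yes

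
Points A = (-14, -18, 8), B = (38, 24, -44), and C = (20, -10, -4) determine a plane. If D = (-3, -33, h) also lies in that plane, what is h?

24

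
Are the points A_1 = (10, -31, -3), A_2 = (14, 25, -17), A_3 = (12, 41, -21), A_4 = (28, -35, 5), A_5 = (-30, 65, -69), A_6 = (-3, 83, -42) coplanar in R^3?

The plane through A_1, A_2, A_3 has normal n = A_1A_2 × A_1A_3 = (0, 44, 176) and equation n·P = -1892.
Checking the remaining points: n·A_4 = -660, n·A_5 = -9284, n·A_6 = -3740.
Since n·A_4 = -660 ≠ -1892, A_4 is off the plane and the points are not all coplanar.

No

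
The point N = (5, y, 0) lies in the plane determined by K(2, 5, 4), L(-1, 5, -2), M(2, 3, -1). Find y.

Coplanarity requires KL · (KM × KN) = 0.
KL = (-3, 0, -6), KM = (0, -2, -5); the triple product is linear in y with coefficient -15 and constant term 15.
Setting it to zero: y = 1.

1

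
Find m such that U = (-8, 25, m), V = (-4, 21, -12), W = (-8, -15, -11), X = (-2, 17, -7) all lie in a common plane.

-21

The points are coplanar iff UV · (UW × UX) = 0.
Expanding, this is linear in m: (-88)m + (-1848) = 0.
So m = -21.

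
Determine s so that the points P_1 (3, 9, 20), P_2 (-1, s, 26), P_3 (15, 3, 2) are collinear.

11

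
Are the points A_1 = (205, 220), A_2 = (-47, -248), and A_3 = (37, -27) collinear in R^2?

A_1A_2 = (-252, -468), A_1A_3 = (-168, -247).
det[A_1A_2; A_1A_3] = (-252)(-247) − (-468)(-168) = -16380.
The determinant is nonzero, so they are not collinear.

No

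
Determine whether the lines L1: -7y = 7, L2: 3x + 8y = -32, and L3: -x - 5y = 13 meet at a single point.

The three lines meet at one point iff the augmented coefficient matrix [aᵢ bᵢ cᵢ] has rank < 3, i.e. its determinant vanishes.
Here the determinant is 0.
It vanishes, so the lines are concurrent at (-8, -1).

Yes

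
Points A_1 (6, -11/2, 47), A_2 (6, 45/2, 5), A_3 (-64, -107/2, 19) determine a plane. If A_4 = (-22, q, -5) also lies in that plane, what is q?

5/2

A normal to the plane is n = A_1A_2 × A_1A_3 = (-2800, 2940, 1960).
A_4 lies in the plane iff n · A_1A_4 = 0.
This gives (2940)q + (-7350) = 0, so q = 5/2.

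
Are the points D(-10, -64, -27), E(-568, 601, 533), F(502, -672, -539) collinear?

No

DE = (-558, 665, 560), DF = (512, -608, -512).
Comparing components 3 and 1: (560)(512) − (-558)(-512) = 1024 ≠ 0, so DE and DF are not parallel and the points are not collinear.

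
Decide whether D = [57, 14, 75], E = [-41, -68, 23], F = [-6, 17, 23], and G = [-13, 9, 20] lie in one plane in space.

The four points are coplanar iff the 3×3 determinant with rows DE, DF, DG is zero.
Rows: (-98, -82, -52), (-63, 3, -52), (-70, -5, -55).
Expanding along the first row: (-98)(-425) − (-82)(-175) + (-52)(525) = 0.
Zero determinant ⇒ coplanar.

Yes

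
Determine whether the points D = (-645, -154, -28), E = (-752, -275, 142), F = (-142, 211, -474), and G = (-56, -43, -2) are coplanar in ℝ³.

Yes

The four points are coplanar iff the 3×3 determinant with rows DE, DF, DG is zero.
Rows: (-107, -121, 170), (503, 365, -446), (589, 111, 26).
Expanding along the first row: (-107)(58996) − (-121)(275772) + (170)(-159152) = 0.
Zero determinant ⇒ coplanar.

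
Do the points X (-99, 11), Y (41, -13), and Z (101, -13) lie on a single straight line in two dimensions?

No

XY = (140, -24), XZ = (200, -24).
If collinear, XZ would be a scalar multiple of XY. But (140)·(-24) ≠ (-24)·(200) (difference 1440), so they are not parallel; the points are not collinear.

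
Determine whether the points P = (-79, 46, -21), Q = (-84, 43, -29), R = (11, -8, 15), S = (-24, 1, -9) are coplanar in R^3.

With P as base: PQ = (-5, -3, -8), PR = (90, -54, 36), PS = (55, -45, 12).
PR × PS = (972, 900, -1080).
PQ · (PR × PS) = 1080.
Since 1080 ≠ 0, the four points are not coplanar.

No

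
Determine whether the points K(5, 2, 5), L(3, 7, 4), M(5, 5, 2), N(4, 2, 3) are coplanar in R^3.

The four points are coplanar iff the 3×3 determinant with rows KL, KM, KN is zero.
Rows: (-2, 5, -1), (0, 3, -3), (-1, 0, -2).
Expanding along the first row: (-2)(-6) − (5)(-3) + (-1)(3) = 24.
Nonzero ⇒ not coplanar.

No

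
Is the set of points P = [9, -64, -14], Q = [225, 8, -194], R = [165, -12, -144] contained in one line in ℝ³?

Yes

PQ = (216, 72, -180), PR = (156, 52, -130).
Each component of PR is 13/18 times the corresponding component of PQ, so PR = 13/18·PQ and the points are collinear.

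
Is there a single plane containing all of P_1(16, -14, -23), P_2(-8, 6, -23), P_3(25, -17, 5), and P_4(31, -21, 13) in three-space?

No

The four points are coplanar iff the 3×3 determinant with rows P_1P_2, P_1P_3, P_1P_4 is zero.
Rows: (-24, 20, 0), (9, -3, 28), (15, -7, 36).
Expanding along the first row: (-24)(88) − (20)(-96) + (0)(-18) = -192.
Nonzero ⇒ not coplanar.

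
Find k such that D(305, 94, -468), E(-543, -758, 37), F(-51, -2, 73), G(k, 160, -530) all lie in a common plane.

383

The points are coplanar iff DE · (DF × DG) = 0.
Expanding, this is linear in k: (-412452)k + (157969116) = 0.
So k = 383.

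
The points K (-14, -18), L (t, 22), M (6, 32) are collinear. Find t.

2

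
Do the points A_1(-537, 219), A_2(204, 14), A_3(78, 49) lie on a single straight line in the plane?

No

A_1A_2 = (741, -205), A_1A_3 = (615, -170).
Twice the signed area of △A_1A_2A_3 is (741)(-170) − (-205)(615) = 105.
The area is nonzero, so the three points are not collinear.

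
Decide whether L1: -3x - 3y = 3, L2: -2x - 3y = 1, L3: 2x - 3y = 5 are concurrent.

No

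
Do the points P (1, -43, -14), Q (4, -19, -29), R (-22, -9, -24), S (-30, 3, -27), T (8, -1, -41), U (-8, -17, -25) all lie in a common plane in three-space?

No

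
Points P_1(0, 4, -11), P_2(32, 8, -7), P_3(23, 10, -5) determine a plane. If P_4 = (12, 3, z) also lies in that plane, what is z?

-12

Coplanarity requires P_1P_2 · (P_1P_3 × P_1P_4) = 0.
P_1P_2 = (32, 4, 4), P_1P_3 = (23, 6, 6); the triple product is linear in z with coefficient 100 and constant term 1200.
Setting it to zero: z = -12.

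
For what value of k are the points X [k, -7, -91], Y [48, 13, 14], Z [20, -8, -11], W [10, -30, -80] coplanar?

58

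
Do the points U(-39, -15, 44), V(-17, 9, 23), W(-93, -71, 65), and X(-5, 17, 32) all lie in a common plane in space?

A normal to the plane through U, V, W is n = UV × UW = (-672, 672, 64).
The plane has equation n·P = 18944. For X: n·X = 16832.
16832 ≠ 18944, so X is off the plane.

No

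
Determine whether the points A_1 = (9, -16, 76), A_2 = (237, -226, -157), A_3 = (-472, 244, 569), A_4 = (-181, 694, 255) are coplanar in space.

No

A normal to the plane through A_1, A_2, A_3 is n = A_1A_2 × A_1A_3 = (-42950, -331, -41730).
The plane has equation n·P = -3552734. For A_4: n·A_4 = -3096914.
-3096914 ≠ -3552734, so A_4 is off the plane.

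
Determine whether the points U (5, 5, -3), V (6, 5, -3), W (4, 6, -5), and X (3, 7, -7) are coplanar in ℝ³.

With U as base: UV = (1, 0, 0), UW = (-1, 1, -2), UX = (-2, 2, -4).
UW × UX = (0, 0, 0).
UV · (UW × UX) = 0.
The scalar triple product vanishes, so the four points are coplanar.

Yes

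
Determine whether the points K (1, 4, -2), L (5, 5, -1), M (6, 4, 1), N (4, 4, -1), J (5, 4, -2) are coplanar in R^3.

The plane through K, L, M has normal n = KL × KM = (3, -7, -5) and equation n·P = -15.
Checking the remaining points: n·N = -11, n·J = -3.
Since n·N = -11 ≠ -15, N is off the plane and the points are not all coplanar.

No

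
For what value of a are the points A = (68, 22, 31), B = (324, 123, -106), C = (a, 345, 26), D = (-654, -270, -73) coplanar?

871

The points are coplanar iff AB · (AC × AD) = 0.
Expanding, this is linear in a: (50508)a + (-43992468) = 0.
So a = 871.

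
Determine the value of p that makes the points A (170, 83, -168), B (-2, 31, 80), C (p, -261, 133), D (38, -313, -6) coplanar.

-54

Normal to plane ABD: n = (89784, -4872, 61248); plane equation n·P = 4569240.
Requiring n·C = 4569240: (89784)p + (9417576) = 4569240.
So p = -54.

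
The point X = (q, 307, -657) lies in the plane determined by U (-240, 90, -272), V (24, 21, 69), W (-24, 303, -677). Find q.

Coplanarity requires UV · (UW × UX) = 0.
UV = (264, -69, 341), UW = (216, 213, -405); the triple product is linear in q with coefficient -44688 and constant term 1072512.
Setting it to zero: q = 24.

24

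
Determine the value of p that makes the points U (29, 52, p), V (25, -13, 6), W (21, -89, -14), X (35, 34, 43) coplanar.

25

The points are coplanar iff UV · (UW × UX) = 0.
Expanding, this is linear in p: (-572)p + (14300) = 0.
So p = 25.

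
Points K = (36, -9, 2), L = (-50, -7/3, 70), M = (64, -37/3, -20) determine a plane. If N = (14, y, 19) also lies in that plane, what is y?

-4

A normal to the plane is n = KL × KM = (80, 12, 100).
N lies in the plane iff n · KN = 0.
This gives (12)y + (48) = 0, so y = -4.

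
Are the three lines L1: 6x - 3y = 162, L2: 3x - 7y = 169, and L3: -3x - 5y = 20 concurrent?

No

The three lines meet at one point iff the augmented coefficient matrix [aᵢ bᵢ cᵢ] has rank < 3, i.e. its determinant vanishes.
Here the determinant is 99.
Nonzero, so no common point exists.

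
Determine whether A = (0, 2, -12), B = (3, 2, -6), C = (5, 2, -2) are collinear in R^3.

AB = (3, 0, 6), AC = (5, 0, 10).
Each component of AC is 5/3 times the corresponding component of AB, so AC = 5/3·AB and the points are collinear.

Yes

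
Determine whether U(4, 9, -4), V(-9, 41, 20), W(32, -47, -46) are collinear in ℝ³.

No

UV = (-13, 32, 24), UW = (28, -56, -42).
Comparing components 3 and 1: (24)(28) − (-13)(-42) = 126 ≠ 0, so UV and UW are not parallel and the points are not collinear.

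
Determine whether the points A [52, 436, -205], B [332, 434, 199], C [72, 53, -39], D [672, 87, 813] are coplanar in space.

With A as base: AB = (280, -2, 404), AC = (20, -383, 166), AD = (620, -349, 1018).
AC × AD = (-331960, 82560, 230480).
AB · (AC × AD) = 0.
The scalar triple product vanishes, so the four points are coplanar.

Yes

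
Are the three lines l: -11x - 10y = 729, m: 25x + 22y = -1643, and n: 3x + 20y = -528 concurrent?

Lines aᵢx + bᵢy = cᵢ with pairwise distinct directions are concurrent exactly when det[aᵢ bᵢ cᵢ] = 0.
Here the determinant is -8.
Nonzero, so no common point exists.

No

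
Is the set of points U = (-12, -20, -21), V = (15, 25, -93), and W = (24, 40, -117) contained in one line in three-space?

Yes

UV = (27, 45, -72), UW = (36, 60, -96).
UV × UW = (0, 0, 0).
The cross product vanishes, so the three points are collinear.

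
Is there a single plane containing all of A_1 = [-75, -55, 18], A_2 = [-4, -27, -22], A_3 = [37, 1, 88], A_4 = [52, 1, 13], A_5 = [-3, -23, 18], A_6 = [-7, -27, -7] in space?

The plane through A_1, A_2, A_3 has normal n = A_1A_2 × A_1A_3 = (4200, -9450, 840) and equation n·P = 219870.
Checking the remaining points: n·A_4 = 219870, n·A_5 = 219870, n·A_6 = 219870.
All equal 219870, so all 6 points lie in one plane.

Yes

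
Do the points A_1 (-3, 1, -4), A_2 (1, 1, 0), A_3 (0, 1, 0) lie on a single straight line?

No

A_1A_2 = (4, 0, 4), A_1A_3 = (3, 0, 4).
Comparing components 3 and 1: (4)(3) − (4)(4) = -4 ≠ 0, so A_1A_2 and A_1A_3 are not parallel and the points are not collinear.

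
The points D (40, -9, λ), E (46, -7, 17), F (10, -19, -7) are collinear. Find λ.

13

Direction EF = (-36, -12, -24). From the x-coordinate of D, the parameter along the line is τ = (40 − 46)/(-36) = 1/6.
Then λ = 17 + 1/6·(-24) = 13.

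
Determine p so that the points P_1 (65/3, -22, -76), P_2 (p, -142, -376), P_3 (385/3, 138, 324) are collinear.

-175/3

Collinearity requires P_1P_2 × P_1P_3 = 0; each component is linear in p.
The y-component gives (-400)p + (-70000/3) = 0, so p = -175/3.
The remaining components then also vanish.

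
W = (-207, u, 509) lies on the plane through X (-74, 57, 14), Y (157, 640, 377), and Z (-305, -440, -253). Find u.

The plane through X, Y, Z has equation 24750x − 22176y + 19866z = -2817408.
Substituting W: (-22176)u + (4988544) = -2817408, so u = 352.

352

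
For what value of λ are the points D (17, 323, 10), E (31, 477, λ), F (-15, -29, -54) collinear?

38

Direction DF = (-32, -352, -64). From the x-coordinate of E, the parameter along the line is τ = (31 − 17)/(-32) = -7/16.
Then λ = 10 + (-7/16)·(-64) = 38.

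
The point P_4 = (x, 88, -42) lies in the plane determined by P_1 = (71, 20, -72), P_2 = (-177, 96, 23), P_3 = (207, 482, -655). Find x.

-73

The plane through P_1, P_2, P_3 has equation −88198x − 131664y − 124912z = 98326.
Substituting P_4: (-88198)x + (-6340128) = 98326, so x = -73.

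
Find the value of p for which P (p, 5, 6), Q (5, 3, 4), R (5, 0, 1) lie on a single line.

Direction QR = (0, -3, -3). From the y-coordinate of P, the parameter along the line is τ = (5 − 3)/(-3) = -2/3.
Then p = 5 + (-2/3)·(0) = 5.

5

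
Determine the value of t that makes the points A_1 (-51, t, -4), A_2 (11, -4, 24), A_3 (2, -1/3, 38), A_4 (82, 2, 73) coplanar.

-6

The points are coplanar iff A_1A_2 · (A_1A_3 × A_1A_4) = 0.
Expanding, this is linear in t: (-1435)t + (-8610) = 0.
So t = -6.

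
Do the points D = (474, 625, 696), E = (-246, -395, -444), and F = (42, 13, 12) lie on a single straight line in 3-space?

Yes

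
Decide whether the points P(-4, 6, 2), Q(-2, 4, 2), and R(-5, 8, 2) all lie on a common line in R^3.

PQ = (2, -2, 0), PR = (-1, 2, 0).
Comparing components 1 and 2: (2)(2) − (-2)(-1) = 2 ≠ 0, so PQ and PR are not parallel and the points are not collinear.

No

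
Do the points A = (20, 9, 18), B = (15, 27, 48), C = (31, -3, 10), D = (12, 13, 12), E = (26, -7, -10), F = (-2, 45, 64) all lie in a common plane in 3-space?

No

The plane through A, B, C has normal n = AB × AC = (216, 290, -138) and equation n·P = 4446.
Checking the remaining points: n·D = 4706, n·E = 4966, n·F = 3786.
Since n·D = 4706 ≠ 4446, D is off the plane and the points are not all coplanar.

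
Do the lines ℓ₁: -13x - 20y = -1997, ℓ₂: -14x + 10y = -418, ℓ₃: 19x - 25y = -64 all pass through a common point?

No

Intersecting ℓ₁ and ℓ₂: solving the 2×2 system gives (x, y) = (2833/41, 11262/205).
Substitute into ℓ₃: (19)(2833/41) + (-25)(11262/205) = -2483/41.
But ℓ₃ requires -64 ≠ -2483/41, so the three lines have no common point.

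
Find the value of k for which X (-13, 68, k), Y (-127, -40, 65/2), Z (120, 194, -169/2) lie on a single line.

-43/2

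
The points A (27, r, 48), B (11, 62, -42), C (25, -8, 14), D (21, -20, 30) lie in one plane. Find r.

The points are coplanar iff AB · (AC × AD) = 0.
Expanding, this is linear in r: (448)r + (19712) = 0.
So r = -44.

-44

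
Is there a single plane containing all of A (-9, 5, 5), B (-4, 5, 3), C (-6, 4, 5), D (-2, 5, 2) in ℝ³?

No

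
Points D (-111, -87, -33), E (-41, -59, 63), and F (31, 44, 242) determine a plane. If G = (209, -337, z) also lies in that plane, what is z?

A normal to the plane is n = DE × DF = (-4876, -5618, 5194).
G lies in the plane iff n · DG = 0.
This gives (5194)z + (15582) = 0, so z = -3.

-3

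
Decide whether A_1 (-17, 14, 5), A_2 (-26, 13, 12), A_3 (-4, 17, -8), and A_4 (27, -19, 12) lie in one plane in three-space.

The four points are coplanar iff the 3×3 determinant with rows A_1A_2, A_1A_3, A_1A_4 is zero.
Rows: (-9, -1, 7), (13, 3, -13), (44, -33, 7).
Expanding along the first row: (-9)(-408) − (-1)(663) + (7)(-561) = 408.
Nonzero ⇒ not coplanar.

No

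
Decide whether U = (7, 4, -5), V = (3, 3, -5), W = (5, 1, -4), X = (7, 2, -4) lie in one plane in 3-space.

The four points are coplanar iff the 3×3 determinant with rows UV, UW, UX is zero.
Rows: (-4, -1, 0), (-2, -3, 1), (0, -2, 1).
Expanding along the first row: (-4)(-1) − (-1)(-2) + (0)(4) = 2.
Nonzero ⇒ not coplanar.

No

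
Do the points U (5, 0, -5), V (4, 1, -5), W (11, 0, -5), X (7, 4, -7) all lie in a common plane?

No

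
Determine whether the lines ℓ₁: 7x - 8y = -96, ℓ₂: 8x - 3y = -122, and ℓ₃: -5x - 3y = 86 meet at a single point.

Yes

The three lines meet at one point iff the augmented coefficient matrix [aᵢ bᵢ cᵢ] has rank < 3, i.e. its determinant vanishes.
Here the determinant is 0.
It vanishes, so the lines are concurrent at (-16, -2).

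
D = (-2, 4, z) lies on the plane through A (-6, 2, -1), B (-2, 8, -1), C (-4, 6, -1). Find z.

-1

Coplanarity requires AB · (AC × AD) = 0.
AB = (4, 6, 0), AC = (2, 4, 0); the triple product is linear in z with coefficient 4 and constant term 4.
Setting it to zero: z = -1.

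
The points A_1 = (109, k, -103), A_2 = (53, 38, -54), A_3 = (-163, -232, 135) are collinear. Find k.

Collinearity requires A_1A_2 × A_1A_3 = 0; each component is linear in k.
The x-component gives (-189)k + (20412) = 0, so k = 108.
The remaining components then also vanish.

108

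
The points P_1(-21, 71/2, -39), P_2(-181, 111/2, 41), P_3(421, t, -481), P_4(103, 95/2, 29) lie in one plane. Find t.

-133/2

Normal to plane P_1P_2P_4: n = (400, 20800, -4400); plane equation n·P = 901600.
Requiring n·P_3 = 901600: (20800)t + (2284800) = 901600.
So t = -133/2.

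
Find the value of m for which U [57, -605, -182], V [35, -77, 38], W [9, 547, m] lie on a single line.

298

Collinearity requires UV × UW = 0; each component is linear in m.
The x-component gives (528)m + (-157344) = 0, so m = 298.
The remaining components then also vanish.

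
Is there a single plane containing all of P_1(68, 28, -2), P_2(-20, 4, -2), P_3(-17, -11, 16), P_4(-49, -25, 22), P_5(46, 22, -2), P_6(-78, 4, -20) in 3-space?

The plane through P_1, P_2, P_3 has normal n = P_1P_2 × P_1P_3 = (-432, 1584, 1392) and equation n·P = 12192.
Checking the remaining points: n·P_4 = 12192, n·P_5 = 12192, n·P_6 = 12192.
All equal 12192, so all 6 points lie in one plane.

Yes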